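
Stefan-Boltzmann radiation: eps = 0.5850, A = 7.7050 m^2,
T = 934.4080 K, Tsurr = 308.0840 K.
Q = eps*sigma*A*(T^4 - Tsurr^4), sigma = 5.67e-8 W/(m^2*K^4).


T^4 = 7.6234e+11
Tsurr^4 = 9.0090e+09
Q = 0.5850 * 5.67e-8 * 7.7050 * 7.5333e+11 = 192528.4266 W

192528.4266 W


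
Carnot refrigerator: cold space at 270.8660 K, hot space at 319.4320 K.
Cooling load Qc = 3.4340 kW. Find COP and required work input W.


COP = 270.8660 / 48.5660 = 5.5773
W = 3.4340 / 5.5773 = 0.6157 kW

COP = 5.5773, W = 0.6157 kW


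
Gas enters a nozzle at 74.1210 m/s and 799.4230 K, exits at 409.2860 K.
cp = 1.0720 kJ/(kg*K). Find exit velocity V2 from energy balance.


dT = 390.1370 K
2*cp*1000*dT = 836453.7280
V1^2 = 5493.9226
V2 = sqrt(841947.6506) = 917.5771 m/s

917.5771 m/s


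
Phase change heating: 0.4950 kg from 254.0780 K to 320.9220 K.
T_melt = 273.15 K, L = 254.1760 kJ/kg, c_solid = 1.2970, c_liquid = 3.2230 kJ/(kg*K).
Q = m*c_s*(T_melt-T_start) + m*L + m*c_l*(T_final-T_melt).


Q1 (sensible, solid) = 0.4950 * 1.2970 * 19.0720 = 12.2445 kJ
Q2 (latent) = 0.4950 * 254.1760 = 125.8171 kJ
Q3 (sensible, liquid) = 0.4950 * 3.2230 * 47.7720 = 76.2147 kJ
Q_total = 214.2764 kJ

214.2764 kJ


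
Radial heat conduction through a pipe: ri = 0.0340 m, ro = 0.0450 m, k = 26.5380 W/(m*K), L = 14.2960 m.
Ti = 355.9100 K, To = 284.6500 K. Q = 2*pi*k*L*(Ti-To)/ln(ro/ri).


dT = 71.2600 K
ln(ro/ri) = 0.2803
Q = 2*pi*26.5380*14.2960*71.2600 / 0.2803 = 606013.4639 W

606013.4639 W


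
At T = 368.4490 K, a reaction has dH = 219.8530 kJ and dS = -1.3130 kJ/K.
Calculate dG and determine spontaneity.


T*dS = 368.4490 * -1.3130 = -483.7735 kJ
dG = 219.8530 + 483.7735 = 703.6265 kJ (non-spontaneous)

dG = 703.6265 kJ, non-spontaneous


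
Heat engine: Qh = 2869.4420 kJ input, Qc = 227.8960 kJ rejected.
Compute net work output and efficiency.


W = 2869.4420 - 227.8960 = 2641.5460 kJ
eta = 2641.5460 / 2869.4420 = 0.9206 = 92.0578%

W = 2641.5460 kJ, eta = 92.0578%


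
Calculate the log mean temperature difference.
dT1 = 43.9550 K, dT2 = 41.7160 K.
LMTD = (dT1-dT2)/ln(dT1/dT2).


dT1/dT2 = 1.0537
ln(dT1/dT2) = 0.0523
LMTD = 2.2390 / 0.0523 = 42.8257 K

42.8257 K


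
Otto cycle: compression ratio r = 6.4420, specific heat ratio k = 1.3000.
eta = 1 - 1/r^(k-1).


r^(k-1) = 1.7487
eta = 1 - 1/1.7487 = 0.4281 = 42.8135%

42.8135%


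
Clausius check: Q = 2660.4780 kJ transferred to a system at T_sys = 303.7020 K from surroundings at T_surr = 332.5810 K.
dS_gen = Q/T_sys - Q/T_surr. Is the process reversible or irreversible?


dS_sys = 2660.4780/303.7020 = 8.7602 kJ/K
dS_surr = -2660.4780/332.5810 = -7.9995 kJ/K
dS_gen = 8.7602 - 7.9995 = 0.7607 kJ/K (irreversible)

dS_gen = 0.7607 kJ/K, irreversible


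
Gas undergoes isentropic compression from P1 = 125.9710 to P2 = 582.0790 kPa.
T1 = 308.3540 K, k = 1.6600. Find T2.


(k-1)/k = 0.3976
(P2/P1)^exp = 1.8377
T2 = 308.3540 * 1.8377 = 566.6729 K

566.6729 K


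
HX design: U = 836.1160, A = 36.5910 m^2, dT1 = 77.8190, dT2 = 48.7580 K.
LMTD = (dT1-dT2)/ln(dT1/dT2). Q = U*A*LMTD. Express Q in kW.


LMTD = 62.1604 K
Q = 836.1160 * 36.5910 * 62.1604 = 1901755.0643 W = 1901.7551 kW

1901.7551 kW


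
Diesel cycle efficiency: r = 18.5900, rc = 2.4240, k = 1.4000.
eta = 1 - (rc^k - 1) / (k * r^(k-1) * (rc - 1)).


r^(k-1) = 3.2189
rc^k = 3.4542
eta = 0.6176 = 61.7565%

61.7565%


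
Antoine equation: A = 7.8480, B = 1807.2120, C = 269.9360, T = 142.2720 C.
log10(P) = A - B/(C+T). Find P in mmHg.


C+T = 412.2080
B/(C+T) = 4.3842
log10(P) = 7.8480 - 4.3842 = 3.4638
P = 10^3.4638 = 2909.2196 mmHg

2909.2196 mmHg


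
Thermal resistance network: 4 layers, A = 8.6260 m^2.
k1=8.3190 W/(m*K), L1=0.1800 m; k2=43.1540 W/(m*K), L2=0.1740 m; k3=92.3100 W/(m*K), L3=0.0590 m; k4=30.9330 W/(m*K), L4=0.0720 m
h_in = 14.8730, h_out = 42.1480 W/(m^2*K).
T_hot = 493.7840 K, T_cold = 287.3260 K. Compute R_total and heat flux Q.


R_conv_in = 1/(14.8730*8.6260) = 0.0078
R_1 = 0.1800/(8.3190*8.6260) = 0.0025
R_2 = 0.1740/(43.1540*8.6260) = 0.0005
R_3 = 0.0590/(92.3100*8.6260) = 7.4096e-05
R_4 = 0.0720/(30.9330*8.6260) = 0.0003
R_conv_out = 1/(42.1480*8.6260) = 0.0028
R_total = 0.0139 K/W
Q = 206.4580 / 0.0139 = 14890.7860 W

R_total = 0.0139 K/W, Q = 14890.7860 W


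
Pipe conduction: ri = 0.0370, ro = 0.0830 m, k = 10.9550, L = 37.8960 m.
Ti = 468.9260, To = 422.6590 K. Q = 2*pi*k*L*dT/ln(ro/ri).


dT = 46.2670 K
ln(ro/ri) = 0.8079
Q = 2*pi*10.9550*37.8960*46.2670 / 0.8079 = 149378.1768 W

149378.1768 W


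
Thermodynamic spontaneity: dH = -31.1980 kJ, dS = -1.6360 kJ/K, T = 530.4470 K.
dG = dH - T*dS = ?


T*dS = 530.4470 * -1.6360 = -867.8113 kJ
dG = -31.1980 + 867.8113 = 836.6133 kJ (non-spontaneous)

dG = 836.6133 kJ, non-spontaneous


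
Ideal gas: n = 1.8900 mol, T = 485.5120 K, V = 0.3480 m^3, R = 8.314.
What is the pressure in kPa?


P = nRT/V = 1.8900 * 8.314 * 485.5120 / 0.3480
= 7629.0734 / 0.3480 = 21922.6247 Pa = 21.9226 kPa

21.9226 kPa


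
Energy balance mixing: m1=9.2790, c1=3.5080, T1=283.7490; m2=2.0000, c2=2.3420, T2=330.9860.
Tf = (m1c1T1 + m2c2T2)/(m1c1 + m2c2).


num = 10786.5761
den = 37.2347
Tf = 289.6913 K

289.6913 K


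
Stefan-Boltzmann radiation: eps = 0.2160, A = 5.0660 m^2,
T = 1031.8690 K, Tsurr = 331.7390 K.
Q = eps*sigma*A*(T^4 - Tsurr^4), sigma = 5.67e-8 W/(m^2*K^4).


T^4 = 1.1337e+12
Tsurr^4 = 1.2111e+10
Q = 0.2160 * 5.67e-8 * 5.0660 * 1.1216e+12 = 69588.2294 W

69588.2294 W


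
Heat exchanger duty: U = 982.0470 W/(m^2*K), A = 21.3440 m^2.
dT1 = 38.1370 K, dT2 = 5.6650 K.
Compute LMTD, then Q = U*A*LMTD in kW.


LMTD = 17.0289 K
Q = 982.0470 * 21.3440 * 17.0289 = 356939.1666 W = 356.9392 kW

356.9392 kW


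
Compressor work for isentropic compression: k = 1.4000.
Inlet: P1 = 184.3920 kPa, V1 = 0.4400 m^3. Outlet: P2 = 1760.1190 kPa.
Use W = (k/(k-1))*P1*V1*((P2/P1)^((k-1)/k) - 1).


(k-1)/k = 0.2857
(P2/P1)^exp = 1.9052
W = 3.5000 * 184.3920 * 0.4400 * (1.9052 - 1) = 257.0468 kJ

257.0468 kJ


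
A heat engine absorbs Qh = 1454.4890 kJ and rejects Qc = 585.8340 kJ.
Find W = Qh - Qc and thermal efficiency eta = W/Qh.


W = 1454.4890 - 585.8340 = 868.6550 kJ
eta = 868.6550 / 1454.4890 = 0.5972 = 59.7223%

W = 868.6550 kJ, eta = 59.7223%


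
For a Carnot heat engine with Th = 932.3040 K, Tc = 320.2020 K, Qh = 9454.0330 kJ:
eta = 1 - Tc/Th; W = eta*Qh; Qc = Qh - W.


eta = 1 - 320.2020/932.3040 = 0.6565
W = 0.6565 * 9454.0330 = 6207.0231 kJ
Qc = 9454.0330 - 6207.0231 = 3247.0099 kJ

eta = 65.6548%, W = 6207.0231 kJ, Qc = 3247.0099 kJ


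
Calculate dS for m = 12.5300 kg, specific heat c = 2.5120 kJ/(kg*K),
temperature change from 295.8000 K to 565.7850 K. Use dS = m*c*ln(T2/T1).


T2/T1 = 1.9127
ln(T2/T1) = 0.6485
dS = 12.5300 * 2.5120 * 0.6485 = 20.4127 kJ/K

20.4127 kJ/K


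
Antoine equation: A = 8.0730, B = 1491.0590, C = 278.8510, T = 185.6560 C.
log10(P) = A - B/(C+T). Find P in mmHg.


C+T = 464.5070
B/(C+T) = 3.2100
log10(P) = 8.0730 - 3.2100 = 4.8630
P = 10^4.8630 = 72948.8138 mmHg

72948.8138 mmHg


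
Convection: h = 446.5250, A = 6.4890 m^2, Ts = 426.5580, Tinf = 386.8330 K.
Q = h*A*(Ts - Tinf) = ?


dT = 39.7250 K
Q = 446.5250 * 6.4890 * 39.7250 = 115103.2163 W

115103.2163 W


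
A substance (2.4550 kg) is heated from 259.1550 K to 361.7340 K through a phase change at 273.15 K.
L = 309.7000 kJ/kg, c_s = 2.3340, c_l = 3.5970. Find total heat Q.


Q1 (sensible, solid) = 2.4550 * 2.3340 * 13.9950 = 80.1909 kJ
Q2 (latent) = 2.4550 * 309.7000 = 760.3135 kJ
Q3 (sensible, liquid) = 2.4550 * 3.5970 * 88.5840 = 782.2530 kJ
Q_total = 1622.7574 kJ

1622.7574 kJ


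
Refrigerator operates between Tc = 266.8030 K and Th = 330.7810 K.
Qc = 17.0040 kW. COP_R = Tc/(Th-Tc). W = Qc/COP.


COP = 266.8030 / 63.9780 = 4.1702
W = 17.0040 / 4.1702 = 4.0775 kW

COP = 4.1702, W = 4.0775 kW


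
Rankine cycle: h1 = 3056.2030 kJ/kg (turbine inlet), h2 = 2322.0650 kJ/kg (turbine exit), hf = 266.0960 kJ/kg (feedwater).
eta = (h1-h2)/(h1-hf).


W = 734.1380 kJ/kg
Q_in = 2790.1070 kJ/kg
eta = 0.2631 = 26.3122%

eta = 26.3122%


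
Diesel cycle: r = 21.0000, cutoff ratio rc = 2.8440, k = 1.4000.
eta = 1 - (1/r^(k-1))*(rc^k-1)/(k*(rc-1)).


r^(k-1) = 3.3798
rc^k = 4.3202
eta = 0.6195 = 61.9474%

61.9474%


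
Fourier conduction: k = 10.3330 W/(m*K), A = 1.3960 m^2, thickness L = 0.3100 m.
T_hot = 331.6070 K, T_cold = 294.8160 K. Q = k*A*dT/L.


dT = 36.7910 K
Q = 10.3330 * 1.3960 * 36.7910 / 0.3100 = 1711.9526 W

1711.9526 W


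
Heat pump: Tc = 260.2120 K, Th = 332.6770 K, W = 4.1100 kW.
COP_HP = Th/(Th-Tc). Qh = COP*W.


COP = 332.6770 / 72.4650 = 4.5909
Qh = 4.5909 * 4.1100 = 18.8685 kW

COP = 4.5909, Qh = 18.8685 kW


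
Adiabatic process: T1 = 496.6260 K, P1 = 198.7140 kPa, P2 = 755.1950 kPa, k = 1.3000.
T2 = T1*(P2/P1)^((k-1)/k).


(k-1)/k = 0.2308
(P2/P1)^exp = 1.3608
T2 = 496.6260 * 1.3608 = 675.8285 K

675.8285 K


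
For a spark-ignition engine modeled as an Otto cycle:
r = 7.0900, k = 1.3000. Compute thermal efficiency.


r^(k-1) = 1.7997
eta = 1 - 1/1.7997 = 0.4443 = 44.4344%

44.4344%


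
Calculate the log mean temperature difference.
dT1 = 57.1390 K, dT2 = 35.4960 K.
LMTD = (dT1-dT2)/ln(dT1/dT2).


dT1/dT2 = 1.6097
ln(dT1/dT2) = 0.4761
LMTD = 21.6430 / 0.4761 = 45.4621 K

45.4621 K


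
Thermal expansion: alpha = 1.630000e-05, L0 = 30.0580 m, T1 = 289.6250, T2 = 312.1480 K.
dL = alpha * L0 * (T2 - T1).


dT = 22.5230 K
dL = 1.630000e-05 * 30.0580 * 22.5230 = 0.011035 m
L_final = 30.069035 m

dL = 0.011035 m


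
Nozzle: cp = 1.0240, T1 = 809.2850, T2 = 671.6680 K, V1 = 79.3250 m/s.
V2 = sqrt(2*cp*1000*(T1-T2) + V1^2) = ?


dT = 137.6170 K
2*cp*1000*dT = 281839.6160
V1^2 = 6292.4556
V2 = sqrt(288132.0716) = 536.7794 m/s

536.7794 m/s


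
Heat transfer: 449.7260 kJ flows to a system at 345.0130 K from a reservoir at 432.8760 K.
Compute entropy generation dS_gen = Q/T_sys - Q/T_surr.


dS_sys = 449.7260/345.0130 = 1.3035 kJ/K
dS_surr = -449.7260/432.8760 = -1.0389 kJ/K
dS_gen = 1.3035 - 1.0389 = 0.2646 kJ/K (irreversible)

dS_gen = 0.2646 kJ/K, irreversible


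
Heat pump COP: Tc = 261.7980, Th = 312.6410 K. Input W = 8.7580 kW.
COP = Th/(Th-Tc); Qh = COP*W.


COP = 312.6410 / 50.8430 = 6.1491
Qh = 6.1491 * 8.7580 = 53.8542 kW

COP = 6.1491, Qh = 53.8542 kW


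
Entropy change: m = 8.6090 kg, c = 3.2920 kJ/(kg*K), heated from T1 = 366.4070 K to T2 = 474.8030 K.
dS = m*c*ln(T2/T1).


T2/T1 = 1.2958
ln(T2/T1) = 0.2592
dS = 8.6090 * 3.2920 * 0.2592 = 7.3447 kJ/K

7.3447 kJ/K


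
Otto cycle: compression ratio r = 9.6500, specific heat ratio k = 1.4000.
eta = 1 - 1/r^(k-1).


r^(k-1) = 2.4763
eta = 1 - 1/2.4763 = 0.5962 = 59.6179%

59.6179%


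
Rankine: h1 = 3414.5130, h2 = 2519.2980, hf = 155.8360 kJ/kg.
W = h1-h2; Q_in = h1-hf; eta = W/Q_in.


W = 895.2150 kJ/kg
Q_in = 3258.6770 kJ/kg
eta = 0.2747 = 27.4717%

eta = 27.4717%


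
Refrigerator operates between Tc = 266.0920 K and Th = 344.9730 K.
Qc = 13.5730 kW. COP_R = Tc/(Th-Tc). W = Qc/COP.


COP = 266.0920 / 78.8810 = 3.3733
W = 13.5730 / 3.3733 = 4.0236 kW

COP = 3.3733, W = 4.0236 kW


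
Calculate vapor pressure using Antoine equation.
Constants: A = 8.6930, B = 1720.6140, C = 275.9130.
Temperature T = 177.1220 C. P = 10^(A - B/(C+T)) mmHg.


C+T = 453.0350
B/(C+T) = 3.7980
log10(P) = 8.6930 - 3.7980 = 4.8950
P = 10^4.8950 = 78528.7240 mmHg

78528.7240 mmHg


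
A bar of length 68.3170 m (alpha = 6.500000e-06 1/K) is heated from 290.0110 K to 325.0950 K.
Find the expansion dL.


dT = 35.0840 K
dL = 6.500000e-06 * 68.3170 * 35.0840 = 0.015579 m
L_final = 68.332579 m

dL = 0.015579 m


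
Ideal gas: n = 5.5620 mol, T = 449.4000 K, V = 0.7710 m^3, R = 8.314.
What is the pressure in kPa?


P = nRT/V = 5.5620 * 8.314 * 449.4000 / 0.7710
= 20781.3651 / 0.7710 = 26953.7810 Pa = 26.9538 kPa

26.9538 kPa


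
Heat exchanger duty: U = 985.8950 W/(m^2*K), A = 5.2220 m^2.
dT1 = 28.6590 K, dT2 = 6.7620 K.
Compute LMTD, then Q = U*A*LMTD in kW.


LMTD = 15.1626 K
Q = 985.8950 * 5.2220 * 15.1626 = 78062.0943 W = 78.0621 kW

78.0621 kW


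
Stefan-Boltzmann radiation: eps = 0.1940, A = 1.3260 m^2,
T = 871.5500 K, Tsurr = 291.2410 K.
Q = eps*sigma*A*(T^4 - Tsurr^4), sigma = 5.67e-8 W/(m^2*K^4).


T^4 = 5.7699e+11
Tsurr^4 = 7.1947e+09
Q = 0.1940 * 5.67e-8 * 1.3260 * 5.6980e+11 = 8310.9020 W

8310.9020 W


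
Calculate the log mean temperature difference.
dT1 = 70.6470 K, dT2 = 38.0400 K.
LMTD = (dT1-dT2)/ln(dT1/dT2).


dT1/dT2 = 1.8572
ln(dT1/dT2) = 0.6191
LMTD = 32.6070 / 0.6191 = 52.6720 K

52.6720 K


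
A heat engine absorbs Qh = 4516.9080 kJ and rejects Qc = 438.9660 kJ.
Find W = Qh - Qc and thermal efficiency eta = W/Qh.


W = 4516.9080 - 438.9660 = 4077.9420 kJ
eta = 4077.9420 / 4516.9080 = 0.9028 = 90.2817%

W = 4077.9420 kJ, eta = 90.2817%


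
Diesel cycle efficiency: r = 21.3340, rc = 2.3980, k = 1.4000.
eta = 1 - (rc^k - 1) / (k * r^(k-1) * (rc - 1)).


r^(k-1) = 3.4012
rc^k = 3.4024
eta = 0.6391 = 63.9101%

63.9101%


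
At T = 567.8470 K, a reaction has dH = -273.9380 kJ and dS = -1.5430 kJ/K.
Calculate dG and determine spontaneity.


T*dS = 567.8470 * -1.5430 = -876.1879 kJ
dG = -273.9380 + 876.1879 = 602.2499 kJ (non-spontaneous)

dG = 602.2499 kJ, non-spontaneous


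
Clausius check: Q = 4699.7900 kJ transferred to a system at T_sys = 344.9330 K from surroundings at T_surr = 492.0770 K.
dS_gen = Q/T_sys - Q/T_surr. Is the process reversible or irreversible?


dS_sys = 4699.7900/344.9330 = 13.6252 kJ/K
dS_surr = -4699.7900/492.0770 = -9.5509 kJ/K
dS_gen = 13.6252 - 9.5509 = 4.0743 kJ/K (irreversible)

dS_gen = 4.0743 kJ/K, irreversible


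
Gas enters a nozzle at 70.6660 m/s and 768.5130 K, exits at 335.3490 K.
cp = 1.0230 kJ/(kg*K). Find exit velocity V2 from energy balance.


dT = 433.1640 K
2*cp*1000*dT = 886253.5440
V1^2 = 4993.6836
V2 = sqrt(891247.2276) = 944.0589 m/s

944.0589 m/s


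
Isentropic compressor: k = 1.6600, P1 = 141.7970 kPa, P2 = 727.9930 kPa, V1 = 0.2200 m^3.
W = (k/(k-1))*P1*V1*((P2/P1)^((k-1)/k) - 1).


(k-1)/k = 0.3976
(P2/P1)^exp = 1.9163
W = 2.5152 * 141.7970 * 0.2200 * (1.9163 - 1) = 71.8968 kJ

71.8968 kJ


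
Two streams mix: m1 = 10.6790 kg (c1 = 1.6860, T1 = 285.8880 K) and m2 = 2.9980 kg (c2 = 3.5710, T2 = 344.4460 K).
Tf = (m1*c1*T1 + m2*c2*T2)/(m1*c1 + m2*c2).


num = 8834.9445
den = 28.7107
Tf = 307.7236 K

307.7236 K


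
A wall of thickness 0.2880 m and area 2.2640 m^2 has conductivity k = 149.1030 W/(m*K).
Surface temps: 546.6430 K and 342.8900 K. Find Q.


dT = 203.7530 K
Q = 149.1030 * 2.2640 * 203.7530 / 0.2880 = 238821.9985 W

238821.9985 W


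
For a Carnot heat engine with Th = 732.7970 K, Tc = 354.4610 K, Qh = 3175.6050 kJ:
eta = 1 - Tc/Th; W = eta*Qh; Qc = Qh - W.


eta = 1 - 354.4610/732.7970 = 0.5163
W = 0.5163 * 3175.6050 = 1639.5341 kJ
Qc = 3175.6050 - 1639.5341 = 1536.0709 kJ

eta = 51.6290%, W = 1639.5341 kJ, Qc = 1536.0709 kJ


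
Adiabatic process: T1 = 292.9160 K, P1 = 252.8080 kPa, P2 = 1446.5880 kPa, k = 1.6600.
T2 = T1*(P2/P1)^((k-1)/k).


(k-1)/k = 0.3976
(P2/P1)^exp = 2.0008
T2 = 292.9160 * 2.0008 = 586.0562 K

586.0562 K


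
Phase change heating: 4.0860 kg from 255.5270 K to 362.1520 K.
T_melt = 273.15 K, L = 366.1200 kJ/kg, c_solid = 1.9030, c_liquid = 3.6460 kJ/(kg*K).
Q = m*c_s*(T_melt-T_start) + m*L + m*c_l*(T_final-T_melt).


Q1 (sensible, solid) = 4.0860 * 1.9030 * 17.6230 = 137.0304 kJ
Q2 (latent) = 4.0860 * 366.1200 = 1495.9663 kJ
Q3 (sensible, liquid) = 4.0860 * 3.6460 * 89.0020 = 1325.9123 kJ
Q_total = 2958.9090 kJ

2958.9090 kJ


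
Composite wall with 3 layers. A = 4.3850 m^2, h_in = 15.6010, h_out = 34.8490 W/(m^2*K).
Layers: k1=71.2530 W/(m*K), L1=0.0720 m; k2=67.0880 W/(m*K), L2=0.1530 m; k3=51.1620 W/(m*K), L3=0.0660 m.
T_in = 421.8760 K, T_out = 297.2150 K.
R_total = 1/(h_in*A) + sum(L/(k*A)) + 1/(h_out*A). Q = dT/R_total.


R_conv_in = 1/(15.6010*4.3850) = 0.0146
R_1 = 0.0720/(71.2530*4.3850) = 0.0002
R_2 = 0.1530/(67.0880*4.3850) = 0.0005
R_3 = 0.0660/(51.1620*4.3850) = 0.0003
R_conv_out = 1/(34.8490*4.3850) = 0.0065
R_total = 0.0222 K/W
Q = 124.6610 / 0.0222 = 5613.7587 W

R_total = 0.0222 K/W, Q = 5613.7587 W


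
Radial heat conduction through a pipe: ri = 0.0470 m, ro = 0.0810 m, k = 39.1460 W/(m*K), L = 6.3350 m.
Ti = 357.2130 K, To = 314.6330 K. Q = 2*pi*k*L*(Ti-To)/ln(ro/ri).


dT = 42.5800 K
ln(ro/ri) = 0.5443
Q = 2*pi*39.1460*6.3350*42.5800 / 0.5443 = 121893.3360 W

121893.3360 W


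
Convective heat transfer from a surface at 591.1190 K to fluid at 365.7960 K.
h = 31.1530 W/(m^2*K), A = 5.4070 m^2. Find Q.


dT = 225.3230 K
Q = 31.1530 * 5.4070 * 225.3230 = 37954.3685 W

37954.3685 W


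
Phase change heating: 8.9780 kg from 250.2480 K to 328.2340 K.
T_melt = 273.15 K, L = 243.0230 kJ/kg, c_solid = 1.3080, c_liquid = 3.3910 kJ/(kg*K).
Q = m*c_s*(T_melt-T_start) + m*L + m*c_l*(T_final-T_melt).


Q1 (sensible, solid) = 8.9780 * 1.3080 * 22.9020 = 268.9433 kJ
Q2 (latent) = 8.9780 * 243.0230 = 2181.8605 kJ
Q3 (sensible, liquid) = 8.9780 * 3.3910 * 55.0840 = 1676.9992 kJ
Q_total = 4127.8030 kJ

4127.8030 kJ


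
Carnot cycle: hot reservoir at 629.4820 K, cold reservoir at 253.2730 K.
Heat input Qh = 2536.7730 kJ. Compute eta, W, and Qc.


eta = 1 - 253.2730/629.4820 = 0.5976
W = 0.5976 * 2536.7730 = 1516.0987 kJ
Qc = 2536.7730 - 1516.0987 = 1020.6743 kJ

eta = 59.7649%, W = 1516.0987 kJ, Qc = 1020.6743 kJ


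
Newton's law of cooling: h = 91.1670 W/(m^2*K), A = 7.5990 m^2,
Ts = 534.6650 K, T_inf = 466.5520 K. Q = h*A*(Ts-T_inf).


dT = 68.1130 K
Q = 91.1670 * 7.5990 * 68.1130 = 47187.1902 W

47187.1902 W


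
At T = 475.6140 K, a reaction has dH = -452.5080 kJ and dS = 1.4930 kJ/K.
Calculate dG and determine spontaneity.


T*dS = 475.6140 * 1.4930 = 710.0917 kJ
dG = -452.5080 - 710.0917 = -1162.5997 kJ (spontaneous)

dG = -1162.5997 kJ, spontaneous


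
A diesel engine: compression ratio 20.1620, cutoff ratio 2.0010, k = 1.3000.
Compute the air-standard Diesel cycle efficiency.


r^(k-1) = 2.4624
rc^k = 2.4639
eta = 0.5432 = 54.3153%

54.3153%


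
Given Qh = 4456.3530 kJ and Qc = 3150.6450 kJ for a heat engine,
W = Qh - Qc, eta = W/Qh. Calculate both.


W = 4456.3530 - 3150.6450 = 1305.7080 kJ
eta = 1305.7080 / 4456.3530 = 0.2930 = 29.2999%

W = 1305.7080 kJ, eta = 29.2999%


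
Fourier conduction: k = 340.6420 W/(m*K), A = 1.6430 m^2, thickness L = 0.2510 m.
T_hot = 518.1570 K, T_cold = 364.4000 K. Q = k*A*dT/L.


dT = 153.7570 K
Q = 340.6420 * 1.6430 * 153.7570 / 0.2510 = 342844.2994 W

342844.2994 W


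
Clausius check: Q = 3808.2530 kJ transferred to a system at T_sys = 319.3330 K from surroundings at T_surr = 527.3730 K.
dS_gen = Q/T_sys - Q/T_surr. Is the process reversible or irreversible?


dS_sys = 3808.2530/319.3330 = 11.9256 kJ/K
dS_surr = -3808.2530/527.3730 = -7.2212 kJ/K
dS_gen = 11.9256 - 7.2212 = 4.7045 kJ/K (irreversible)

dS_gen = 4.7045 kJ/K, irreversible


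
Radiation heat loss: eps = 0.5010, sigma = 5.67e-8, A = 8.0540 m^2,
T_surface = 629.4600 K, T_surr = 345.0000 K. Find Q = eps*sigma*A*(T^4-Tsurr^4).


T^4 = 1.5699e+11
Tsurr^4 = 1.4167e+10
Q = 0.5010 * 5.67e-8 * 8.0540 * 1.4282e+11 = 32676.1836 W

32676.1836 W


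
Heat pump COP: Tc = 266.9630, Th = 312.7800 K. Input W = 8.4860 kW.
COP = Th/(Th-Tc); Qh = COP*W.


COP = 312.7800 / 45.8170 = 6.8267
Qh = 6.8267 * 8.4860 = 57.9316 kW

COP = 6.8267, Qh = 57.9316 kW


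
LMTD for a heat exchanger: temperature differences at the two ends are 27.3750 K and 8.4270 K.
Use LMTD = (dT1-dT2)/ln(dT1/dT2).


dT1/dT2 = 3.2485
ln(dT1/dT2) = 1.1782
LMTD = 18.9480 / 1.1782 = 16.0823 K

16.0823 K


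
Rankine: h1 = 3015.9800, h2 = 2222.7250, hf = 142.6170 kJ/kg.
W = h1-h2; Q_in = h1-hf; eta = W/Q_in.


W = 793.2550 kJ/kg
Q_in = 2873.3630 kJ/kg
eta = 0.2761 = 27.6072%

eta = 27.6072%


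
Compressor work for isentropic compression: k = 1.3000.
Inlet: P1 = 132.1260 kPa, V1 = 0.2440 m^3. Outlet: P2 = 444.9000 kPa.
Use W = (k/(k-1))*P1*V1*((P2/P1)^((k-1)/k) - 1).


(k-1)/k = 0.2308
(P2/P1)^exp = 1.3234
W = 4.3333 * 132.1260 * 0.2440 * (1.3234 - 1) = 45.1741 kJ

45.1741 kJ


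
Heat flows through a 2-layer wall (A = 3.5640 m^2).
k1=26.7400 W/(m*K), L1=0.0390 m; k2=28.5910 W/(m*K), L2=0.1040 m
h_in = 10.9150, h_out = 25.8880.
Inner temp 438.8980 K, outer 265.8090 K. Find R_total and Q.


R_conv_in = 1/(10.9150*3.5640) = 0.0257
R_1 = 0.0390/(26.7400*3.5640) = 0.0004
R_2 = 0.1040/(28.5910*3.5640) = 0.0010
R_conv_out = 1/(25.8880*3.5640) = 0.0108
R_total = 0.0380 K/W
Q = 173.0890 / 0.0380 = 4558.0372 W

R_total = 0.0380 K/W, Q = 4558.0372 W


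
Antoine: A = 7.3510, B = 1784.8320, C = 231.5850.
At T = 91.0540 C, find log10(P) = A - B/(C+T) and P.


C+T = 322.6390
B/(C+T) = 5.5320
log10(P) = 7.3510 - 5.5320 = 1.8190
P = 10^1.8190 = 65.9207 mmHg

65.9207 mmHg


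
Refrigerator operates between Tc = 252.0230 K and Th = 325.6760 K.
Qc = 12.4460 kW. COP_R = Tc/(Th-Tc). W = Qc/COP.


COP = 252.0230 / 73.6530 = 3.4218
W = 12.4460 / 3.4218 = 3.6373 kW

COP = 3.4218, W = 3.6373 kW


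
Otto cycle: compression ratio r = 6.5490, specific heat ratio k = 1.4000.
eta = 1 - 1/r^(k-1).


r^(k-1) = 2.1207
eta = 1 - 1/2.1207 = 0.5284 = 52.8448%

52.8448%


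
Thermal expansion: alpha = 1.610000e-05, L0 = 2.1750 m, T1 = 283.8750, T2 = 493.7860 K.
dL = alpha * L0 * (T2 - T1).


dT = 209.9110 K
dL = 1.610000e-05 * 2.1750 * 209.9110 = 0.007351 m
L_final = 2.182351 m

dL = 0.007351 m


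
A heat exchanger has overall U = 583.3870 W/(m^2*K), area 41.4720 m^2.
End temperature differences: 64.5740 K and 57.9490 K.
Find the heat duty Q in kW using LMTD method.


LMTD = 61.2017 K
Q = 583.3870 * 41.4720 * 61.2017 = 1480728.9373 W = 1480.7289 kW

1480.7289 kW


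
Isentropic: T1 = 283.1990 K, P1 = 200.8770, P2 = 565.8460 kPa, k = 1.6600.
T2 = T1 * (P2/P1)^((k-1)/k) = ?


(k-1)/k = 0.3976
(P2/P1)^exp = 1.5095
T2 = 283.1990 * 1.5095 = 427.4794 K

427.4794 K


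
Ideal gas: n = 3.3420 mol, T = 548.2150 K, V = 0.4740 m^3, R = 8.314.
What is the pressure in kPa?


P = nRT/V = 3.3420 * 8.314 * 548.2150 / 0.4740
= 15232.3665 / 0.4740 = 32135.7943 Pa = 32.1358 kPa

32.1358 kPa


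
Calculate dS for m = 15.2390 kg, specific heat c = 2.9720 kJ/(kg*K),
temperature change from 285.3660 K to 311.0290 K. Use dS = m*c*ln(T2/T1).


T2/T1 = 1.0899
ln(T2/T1) = 0.0861
dS = 15.2390 * 2.9720 * 0.0861 = 3.9001 kJ/K

3.9001 kJ/K


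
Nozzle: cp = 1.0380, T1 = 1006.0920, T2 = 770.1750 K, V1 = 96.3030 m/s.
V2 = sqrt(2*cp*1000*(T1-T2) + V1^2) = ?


dT = 235.9170 K
2*cp*1000*dT = 489763.6920
V1^2 = 9274.2678
V2 = sqrt(499037.9598) = 706.4262 m/s

706.4262 m/s


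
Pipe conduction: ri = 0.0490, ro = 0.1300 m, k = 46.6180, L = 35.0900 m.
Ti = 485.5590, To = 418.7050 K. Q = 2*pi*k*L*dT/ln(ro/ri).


dT = 66.8540 K
ln(ro/ri) = 0.9757
Q = 2*pi*46.6180*35.0900*66.8540 / 0.9757 = 704241.5859 W

704241.5859 W


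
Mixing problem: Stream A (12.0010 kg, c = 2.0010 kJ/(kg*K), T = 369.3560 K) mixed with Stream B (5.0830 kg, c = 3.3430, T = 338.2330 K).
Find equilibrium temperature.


num = 14617.1291
den = 41.0065
Tf = 356.4591 K

356.4591 K


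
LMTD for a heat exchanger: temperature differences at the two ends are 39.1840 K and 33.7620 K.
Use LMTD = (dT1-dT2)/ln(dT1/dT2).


dT1/dT2 = 1.1606
ln(dT1/dT2) = 0.1489
LMTD = 5.4220 / 0.1489 = 36.4057 K

36.4057 K


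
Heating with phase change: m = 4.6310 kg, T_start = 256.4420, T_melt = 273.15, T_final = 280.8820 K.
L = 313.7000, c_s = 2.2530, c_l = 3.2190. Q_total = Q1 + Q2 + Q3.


Q1 (sensible, solid) = 4.6310 * 2.2530 * 16.7080 = 174.3253 kJ
Q2 (latent) = 4.6310 * 313.7000 = 1452.7447 kJ
Q3 (sensible, liquid) = 4.6310 * 3.2190 * 7.7320 = 115.2624 kJ
Q_total = 1742.3324 kJ

1742.3324 kJ


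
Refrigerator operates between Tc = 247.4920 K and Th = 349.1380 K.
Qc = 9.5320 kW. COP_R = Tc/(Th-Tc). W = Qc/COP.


COP = 247.4920 / 101.6460 = 2.4348
W = 9.5320 / 2.4348 = 3.9148 kW

COP = 2.4348, W = 3.9148 kW


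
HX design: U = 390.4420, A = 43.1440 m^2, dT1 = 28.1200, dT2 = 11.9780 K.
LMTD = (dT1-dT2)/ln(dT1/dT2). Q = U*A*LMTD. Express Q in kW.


LMTD = 18.9147 K
Q = 390.4420 * 43.1440 * 18.9147 = 318622.7928 W = 318.6228 kW

318.6228 kW


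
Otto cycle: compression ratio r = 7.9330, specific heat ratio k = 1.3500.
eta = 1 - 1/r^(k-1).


r^(k-1) = 2.0644
eta = 1 - 1/2.0644 = 0.5156 = 51.5608%

51.5608%


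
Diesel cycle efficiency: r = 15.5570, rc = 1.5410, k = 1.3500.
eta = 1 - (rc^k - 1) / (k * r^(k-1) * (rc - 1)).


r^(k-1) = 2.6132
rc^k = 1.7928
eta = 0.5846 = 58.4604%

58.4604%


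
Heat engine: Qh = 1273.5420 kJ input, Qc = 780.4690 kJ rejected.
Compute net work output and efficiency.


W = 1273.5420 - 780.4690 = 493.0730 kJ
eta = 493.0730 / 1273.5420 = 0.3872 = 38.7167%

W = 493.0730 kJ, eta = 38.7167%


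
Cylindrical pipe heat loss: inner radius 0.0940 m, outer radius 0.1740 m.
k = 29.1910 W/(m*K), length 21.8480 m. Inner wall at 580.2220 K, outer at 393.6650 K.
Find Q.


dT = 186.5570 K
ln(ro/ri) = 0.6158
Q = 2*pi*29.1910*21.8480*186.5570 / 0.6158 = 1214060.2489 W

1214060.2489 W


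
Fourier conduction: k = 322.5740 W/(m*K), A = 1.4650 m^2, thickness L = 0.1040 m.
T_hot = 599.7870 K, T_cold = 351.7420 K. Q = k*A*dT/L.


dT = 248.0450 K
Q = 322.5740 * 1.4650 * 248.0450 / 0.1040 = 1127104.3401 W

1127104.3401 W


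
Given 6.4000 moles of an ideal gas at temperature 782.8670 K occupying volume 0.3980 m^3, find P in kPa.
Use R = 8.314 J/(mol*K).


P = nRT/V = 6.4000 * 8.314 * 782.8670 / 0.3980
= 41656.0399 / 0.3980 = 104663.4169 Pa = 104.6634 kPa

104.6634 kPa


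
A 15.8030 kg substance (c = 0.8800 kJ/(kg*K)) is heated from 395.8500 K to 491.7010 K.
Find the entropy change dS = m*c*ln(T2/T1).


T2/T1 = 1.2421
ln(T2/T1) = 0.2168
dS = 15.8030 * 0.8800 * 0.2168 = 3.0155 kJ/K

3.0155 kJ/K


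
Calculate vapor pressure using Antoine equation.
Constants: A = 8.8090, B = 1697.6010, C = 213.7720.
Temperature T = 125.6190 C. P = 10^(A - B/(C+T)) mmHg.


C+T = 339.3910
B/(C+T) = 5.0019
log10(P) = 8.8090 - 5.0019 = 3.8071
P = 10^3.8071 = 6413.5220 mmHg

6413.5220 mmHg


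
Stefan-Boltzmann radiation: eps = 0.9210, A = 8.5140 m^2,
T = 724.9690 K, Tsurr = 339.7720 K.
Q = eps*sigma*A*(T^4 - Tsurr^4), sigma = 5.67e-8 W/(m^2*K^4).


T^4 = 2.7623e+11
Tsurr^4 = 1.3328e+10
Q = 0.9210 * 5.67e-8 * 8.5140 * 2.6291e+11 = 116890.2315 W

116890.2315 W


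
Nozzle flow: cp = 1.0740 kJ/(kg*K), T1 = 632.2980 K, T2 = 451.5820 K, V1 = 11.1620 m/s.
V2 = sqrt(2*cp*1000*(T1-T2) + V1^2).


dT = 180.7160 K
2*cp*1000*dT = 388177.9680
V1^2 = 124.5902
V2 = sqrt(388302.5582) = 623.1393 m/s

623.1393 m/s


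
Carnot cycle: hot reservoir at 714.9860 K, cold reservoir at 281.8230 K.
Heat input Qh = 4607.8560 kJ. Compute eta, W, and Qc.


eta = 1 - 281.8230/714.9860 = 0.6058
W = 0.6058 * 4607.8560 = 2791.5969 kJ
Qc = 4607.8560 - 2791.5969 = 1816.2591 kJ

eta = 60.5834%, W = 2791.5969 kJ, Qc = 1816.2591 kJ


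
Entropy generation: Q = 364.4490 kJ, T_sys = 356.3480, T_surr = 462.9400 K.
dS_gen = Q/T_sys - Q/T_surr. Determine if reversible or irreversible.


dS_sys = 364.4490/356.3480 = 1.0227 kJ/K
dS_surr = -364.4490/462.9400 = -0.7872 kJ/K
dS_gen = 1.0227 - 0.7872 = 0.2355 kJ/K (irreversible)

dS_gen = 0.2355 kJ/K, irreversible


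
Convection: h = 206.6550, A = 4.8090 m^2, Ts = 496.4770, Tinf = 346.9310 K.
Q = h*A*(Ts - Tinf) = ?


dT = 149.5460 K
Q = 206.6550 * 4.8090 * 149.5460 = 148619.3973 W

148619.3973 W


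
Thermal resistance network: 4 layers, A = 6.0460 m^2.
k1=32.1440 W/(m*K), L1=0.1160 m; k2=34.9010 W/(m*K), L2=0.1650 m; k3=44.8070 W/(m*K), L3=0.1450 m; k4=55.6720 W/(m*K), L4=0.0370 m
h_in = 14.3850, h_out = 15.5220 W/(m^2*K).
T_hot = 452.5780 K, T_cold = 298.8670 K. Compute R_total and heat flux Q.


R_conv_in = 1/(14.3850*6.0460) = 0.0115
R_1 = 0.1160/(32.1440*6.0460) = 0.0006
R_2 = 0.1650/(34.9010*6.0460) = 0.0008
R_3 = 0.1450/(44.8070*6.0460) = 0.0005
R_4 = 0.0370/(55.6720*6.0460) = 0.0001
R_conv_out = 1/(15.5220*6.0460) = 0.0107
R_total = 0.0242 K/W
Q = 153.7110 / 0.0242 = 6357.5396 W

R_total = 0.0242 K/W, Q = 6357.5396 W


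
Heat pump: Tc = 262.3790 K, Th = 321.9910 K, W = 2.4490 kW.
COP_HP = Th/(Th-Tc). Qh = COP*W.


COP = 321.9910 / 59.6120 = 5.4014
Qh = 5.4014 * 2.4490 = 13.2281 kW

COP = 5.4014, Qh = 13.2281 kW


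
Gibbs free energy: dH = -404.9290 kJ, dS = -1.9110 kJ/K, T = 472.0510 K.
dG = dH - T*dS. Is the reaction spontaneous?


T*dS = 472.0510 * -1.9110 = -902.0895 kJ
dG = -404.9290 + 902.0895 = 497.1605 kJ (non-spontaneous)

dG = 497.1605 kJ, non-spontaneous


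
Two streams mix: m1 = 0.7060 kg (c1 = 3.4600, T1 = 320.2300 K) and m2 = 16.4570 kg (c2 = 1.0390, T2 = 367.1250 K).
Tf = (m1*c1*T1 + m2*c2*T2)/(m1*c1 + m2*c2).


num = 7059.6504
den = 19.5416
Tf = 361.2630 K

361.2630 K


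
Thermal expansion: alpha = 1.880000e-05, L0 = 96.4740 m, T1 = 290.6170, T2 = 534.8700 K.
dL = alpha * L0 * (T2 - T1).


dT = 244.2530 K
dL = 1.880000e-05 * 96.4740 * 244.2530 = 0.443004 m
L_final = 96.917004 m

dL = 0.443004 m


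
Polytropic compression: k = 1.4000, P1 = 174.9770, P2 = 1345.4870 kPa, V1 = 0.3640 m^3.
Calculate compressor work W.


(k-1)/k = 0.2857
(P2/P1)^exp = 1.7911
W = 3.5000 * 174.9770 * 0.3640 * (1.7911 - 1) = 176.3471 kJ

176.3471 kJ


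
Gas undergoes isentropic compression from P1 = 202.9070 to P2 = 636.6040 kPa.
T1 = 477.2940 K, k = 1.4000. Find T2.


(k-1)/k = 0.2857
(P2/P1)^exp = 1.3864
T2 = 477.2940 * 1.3864 = 661.7040 K

661.7040 K


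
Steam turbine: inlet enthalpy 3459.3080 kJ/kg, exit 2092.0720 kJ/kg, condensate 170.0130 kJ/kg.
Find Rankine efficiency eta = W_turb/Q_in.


W = 1367.2360 kJ/kg
Q_in = 3289.2950 kJ/kg
eta = 0.4157 = 41.5662%

eta = 41.5662%


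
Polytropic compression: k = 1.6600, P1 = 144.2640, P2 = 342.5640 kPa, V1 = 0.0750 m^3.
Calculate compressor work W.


(k-1)/k = 0.3976
(P2/P1)^exp = 1.4104
W = 2.5152 * 144.2640 * 0.0750 * (1.4104 - 1) = 11.1672 kJ

11.1672 kJ


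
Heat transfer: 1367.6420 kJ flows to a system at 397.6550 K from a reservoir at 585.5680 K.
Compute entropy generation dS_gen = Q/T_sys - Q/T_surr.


dS_sys = 1367.6420/397.6550 = 3.4393 kJ/K
dS_surr = -1367.6420/585.5680 = -2.3356 kJ/K
dS_gen = 3.4393 - 2.3356 = 1.1037 kJ/K (irreversible)

dS_gen = 1.1037 kJ/K, irreversible


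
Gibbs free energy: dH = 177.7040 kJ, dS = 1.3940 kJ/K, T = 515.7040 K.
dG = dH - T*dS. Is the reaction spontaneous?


T*dS = 515.7040 * 1.3940 = 718.8914 kJ
dG = 177.7040 - 718.8914 = -541.1874 kJ (spontaneous)

dG = -541.1874 kJ, spontaneous


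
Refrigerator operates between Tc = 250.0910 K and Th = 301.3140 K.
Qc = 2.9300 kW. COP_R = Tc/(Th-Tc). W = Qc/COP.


COP = 250.0910 / 51.2230 = 4.8824
W = 2.9300 / 4.8824 = 0.6001 kW

COP = 4.8824, W = 0.6001 kW


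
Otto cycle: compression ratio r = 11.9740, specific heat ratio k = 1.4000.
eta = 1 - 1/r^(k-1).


r^(k-1) = 2.6996
eta = 1 - 1/2.6996 = 0.6296 = 62.9572%

62.9572%


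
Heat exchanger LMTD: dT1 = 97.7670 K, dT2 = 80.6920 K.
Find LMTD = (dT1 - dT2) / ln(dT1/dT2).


dT1/dT2 = 1.2116
ln(dT1/dT2) = 0.1919
LMTD = 17.0750 / 0.1919 = 88.9565 K

88.9565 K


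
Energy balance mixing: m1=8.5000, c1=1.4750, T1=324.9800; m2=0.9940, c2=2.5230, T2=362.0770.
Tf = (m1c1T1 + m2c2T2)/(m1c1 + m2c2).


num = 4982.4759
den = 15.0454
Tf = 331.1636 K

331.1636 K


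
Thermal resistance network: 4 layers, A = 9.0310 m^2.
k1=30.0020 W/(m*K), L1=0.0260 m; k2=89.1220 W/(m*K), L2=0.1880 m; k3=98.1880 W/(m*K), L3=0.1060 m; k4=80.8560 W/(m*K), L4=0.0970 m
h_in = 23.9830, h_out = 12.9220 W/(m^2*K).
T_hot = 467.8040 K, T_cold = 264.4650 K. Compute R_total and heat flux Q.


R_conv_in = 1/(23.9830*9.0310) = 0.0046
R_1 = 0.0260/(30.0020*9.0310) = 9.5959e-05
R_2 = 0.1880/(89.1220*9.0310) = 0.0002
R_3 = 0.1060/(98.1880*9.0310) = 0.0001
R_4 = 0.0970/(80.8560*9.0310) = 0.0001
R_conv_out = 1/(12.9220*9.0310) = 0.0086
R_total = 0.0138 K/W
Q = 203.3390 / 0.0138 = 14768.9455 W

R_total = 0.0138 K/W, Q = 14768.9455 W


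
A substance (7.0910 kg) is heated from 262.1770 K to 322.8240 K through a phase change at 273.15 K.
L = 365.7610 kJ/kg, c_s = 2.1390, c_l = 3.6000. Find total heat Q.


Q1 (sensible, solid) = 7.0910 * 2.1390 * 10.9730 = 166.4346 kJ
Q2 (latent) = 7.0910 * 365.7610 = 2593.6113 kJ
Q3 (sensible, liquid) = 7.0910 * 3.6000 * 49.6740 = 1268.0580 kJ
Q_total = 4028.1039 kJ

4028.1039 kJ


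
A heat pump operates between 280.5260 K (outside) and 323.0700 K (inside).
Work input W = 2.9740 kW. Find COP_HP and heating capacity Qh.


COP = 323.0700 / 42.5440 = 7.5938
Qh = 7.5938 * 2.9740 = 22.5839 kW

COP = 7.5938, Qh = 22.5839 kW


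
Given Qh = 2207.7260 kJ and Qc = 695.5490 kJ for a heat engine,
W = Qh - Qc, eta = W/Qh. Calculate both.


W = 2207.7260 - 695.5490 = 1512.1770 kJ
eta = 1512.1770 / 2207.7260 = 0.6849 = 68.4948%

W = 1512.1770 kJ, eta = 68.4948%


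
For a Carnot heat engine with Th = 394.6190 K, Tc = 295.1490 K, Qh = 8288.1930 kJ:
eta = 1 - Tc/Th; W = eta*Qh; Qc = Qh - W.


eta = 1 - 295.1490/394.6190 = 0.2521
W = 0.2521 * 8288.1930 = 2089.1710 kJ
Qc = 8288.1930 - 2089.1710 = 6199.0220 kJ

eta = 25.2066%, W = 2089.1710 kJ, Qc = 6199.0220 kJ


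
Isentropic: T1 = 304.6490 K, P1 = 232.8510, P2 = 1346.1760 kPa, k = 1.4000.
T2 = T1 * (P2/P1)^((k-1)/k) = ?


(k-1)/k = 0.2857
(P2/P1)^exp = 1.6509
T2 = 304.6490 * 1.6509 = 502.9454 K

502.9454 K


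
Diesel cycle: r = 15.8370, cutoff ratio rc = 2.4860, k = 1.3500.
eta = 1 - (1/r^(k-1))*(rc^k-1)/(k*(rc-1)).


r^(k-1) = 2.6296
rc^k = 3.4192
eta = 0.5414 = 54.1397%

54.1397%


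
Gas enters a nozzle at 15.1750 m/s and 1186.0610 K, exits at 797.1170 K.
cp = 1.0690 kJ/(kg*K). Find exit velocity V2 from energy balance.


dT = 388.9440 K
2*cp*1000*dT = 831562.2720
V1^2 = 230.2806
V2 = sqrt(831792.5526) = 912.0266 m/s

912.0266 m/s


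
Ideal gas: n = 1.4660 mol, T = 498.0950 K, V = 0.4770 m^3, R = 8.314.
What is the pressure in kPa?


P = nRT/V = 1.4660 * 8.314 * 498.0950 / 0.4770
= 6070.9432 / 0.4770 = 12727.3443 Pa = 12.7273 kPa

12.7273 kPa


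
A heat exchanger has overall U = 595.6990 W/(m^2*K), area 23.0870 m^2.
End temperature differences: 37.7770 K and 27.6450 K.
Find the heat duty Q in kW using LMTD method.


LMTD = 32.4478 K
Q = 595.6990 * 23.0870 * 32.4478 = 446251.1602 W = 446.2512 kW

446.2512 kW


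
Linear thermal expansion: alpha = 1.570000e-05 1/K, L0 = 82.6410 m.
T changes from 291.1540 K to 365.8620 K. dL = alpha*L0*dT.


dT = 74.7080 K
dL = 1.570000e-05 * 82.6410 * 74.7080 = 0.096931 m
L_final = 82.737931 m

dL = 0.096931 m


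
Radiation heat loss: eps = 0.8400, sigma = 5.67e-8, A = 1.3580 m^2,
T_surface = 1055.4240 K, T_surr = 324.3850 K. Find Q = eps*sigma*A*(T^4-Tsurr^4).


T^4 = 1.2408e+12
Tsurr^4 = 1.1072e+10
Q = 0.8400 * 5.67e-8 * 1.3580 * 1.2297e+12 = 79538.4560 W

79538.4560 W


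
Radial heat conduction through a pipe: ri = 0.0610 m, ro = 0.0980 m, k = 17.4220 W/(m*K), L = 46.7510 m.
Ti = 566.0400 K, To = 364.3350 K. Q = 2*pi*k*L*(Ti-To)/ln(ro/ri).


dT = 201.7050 K
ln(ro/ri) = 0.4741
Q = 2*pi*17.4220*46.7510*201.7050 / 0.4741 = 2177315.3815 W

2177315.3815 W


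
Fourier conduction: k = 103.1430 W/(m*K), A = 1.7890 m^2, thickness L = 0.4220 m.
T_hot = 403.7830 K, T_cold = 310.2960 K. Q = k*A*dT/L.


dT = 93.4870 K
Q = 103.1430 * 1.7890 * 93.4870 / 0.4220 = 40877.9278 W

40877.9278 W


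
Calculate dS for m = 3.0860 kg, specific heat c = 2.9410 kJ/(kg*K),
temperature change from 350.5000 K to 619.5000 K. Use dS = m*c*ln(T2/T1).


T2/T1 = 1.7675
ln(T2/T1) = 0.5696
dS = 3.0860 * 2.9410 * 0.5696 = 5.1692 kJ/K

5.1692 kJ/K


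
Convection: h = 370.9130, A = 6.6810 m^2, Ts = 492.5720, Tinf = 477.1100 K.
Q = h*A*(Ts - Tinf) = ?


dT = 15.4620 K
Q = 370.9130 * 6.6810 * 15.4620 = 38315.9145 W

38315.9145 W


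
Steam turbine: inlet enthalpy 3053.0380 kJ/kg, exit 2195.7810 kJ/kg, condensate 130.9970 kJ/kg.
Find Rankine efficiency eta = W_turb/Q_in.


W = 857.2570 kJ/kg
Q_in = 2922.0410 kJ/kg
eta = 0.2934 = 29.3376%

eta = 29.3376%


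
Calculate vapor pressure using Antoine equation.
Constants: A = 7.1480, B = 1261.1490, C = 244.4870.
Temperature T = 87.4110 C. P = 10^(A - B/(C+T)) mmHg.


C+T = 331.8980
B/(C+T) = 3.7998
log10(P) = 7.1480 - 3.7998 = 3.3482
P = 10^3.3482 = 2229.4155 mmHg

2229.4155 mmHg


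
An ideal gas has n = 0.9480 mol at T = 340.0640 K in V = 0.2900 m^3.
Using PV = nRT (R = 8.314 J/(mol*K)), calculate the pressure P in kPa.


P = nRT/V = 0.9480 * 8.314 * 340.0640 / 0.2900
= 2680.2729 / 0.2900 = 9242.3204 Pa = 9.2423 kPa

9.2423 kPa


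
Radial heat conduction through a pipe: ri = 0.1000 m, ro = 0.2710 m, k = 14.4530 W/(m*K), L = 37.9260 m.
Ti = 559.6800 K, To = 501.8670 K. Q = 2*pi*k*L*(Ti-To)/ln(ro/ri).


dT = 57.8130 K
ln(ro/ri) = 0.9969
Q = 2*pi*14.4530*37.9260*57.8130 / 0.9969 = 199722.7949 W

199722.7949 W


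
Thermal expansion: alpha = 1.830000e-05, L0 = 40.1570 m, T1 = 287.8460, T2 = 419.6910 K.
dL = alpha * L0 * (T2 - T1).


dT = 131.8450 K
dL = 1.830000e-05 * 40.1570 * 131.8450 = 0.096889 m
L_final = 40.253889 m

dL = 0.096889 m


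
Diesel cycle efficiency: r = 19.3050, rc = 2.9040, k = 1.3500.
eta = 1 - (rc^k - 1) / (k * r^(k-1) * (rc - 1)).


r^(k-1) = 2.8183
rc^k = 4.2174
eta = 0.5559 = 55.5859%

55.5859%


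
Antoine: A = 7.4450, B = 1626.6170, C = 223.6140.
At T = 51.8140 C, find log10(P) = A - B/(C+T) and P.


C+T = 275.4280
B/(C+T) = 5.9058
log10(P) = 7.4450 - 5.9058 = 1.5392
P = 10^1.5392 = 34.6115 mmHg

34.6115 mmHg


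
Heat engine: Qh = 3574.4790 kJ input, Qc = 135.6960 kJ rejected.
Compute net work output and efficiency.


W = 3574.4790 - 135.6960 = 3438.7830 kJ
eta = 3438.7830 / 3574.4790 = 0.9620 = 96.2038%

W = 3438.7830 kJ, eta = 96.2038%


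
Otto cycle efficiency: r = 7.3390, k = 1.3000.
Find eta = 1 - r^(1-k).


r^(k-1) = 1.8184
eta = 1 - 1/1.8184 = 0.4501 = 45.0068%

45.0068%


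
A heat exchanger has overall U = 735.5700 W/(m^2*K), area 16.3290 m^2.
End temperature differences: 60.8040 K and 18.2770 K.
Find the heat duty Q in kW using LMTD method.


LMTD = 35.3798 K
Q = 735.5700 * 16.3290 * 35.3798 = 424951.6223 W = 424.9516 kW

424.9516 kW


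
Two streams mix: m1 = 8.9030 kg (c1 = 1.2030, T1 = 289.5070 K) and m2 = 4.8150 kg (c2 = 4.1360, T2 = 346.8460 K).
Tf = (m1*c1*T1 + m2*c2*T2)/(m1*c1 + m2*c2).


num = 10008.0920
den = 30.6251
Tf = 326.7933 K

326.7933 K


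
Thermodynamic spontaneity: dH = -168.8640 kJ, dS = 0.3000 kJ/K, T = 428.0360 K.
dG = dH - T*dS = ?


T*dS = 428.0360 * 0.3000 = 128.4108 kJ
dG = -168.8640 - 128.4108 = -297.2748 kJ (spontaneous)

dG = -297.2748 kJ, spontaneous


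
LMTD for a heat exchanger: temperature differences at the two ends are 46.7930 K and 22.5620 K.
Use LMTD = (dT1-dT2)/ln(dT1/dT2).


dT1/dT2 = 2.0740
ln(dT1/dT2) = 0.7295
LMTD = 24.2310 / 0.7295 = 33.2174 K

33.2174 K


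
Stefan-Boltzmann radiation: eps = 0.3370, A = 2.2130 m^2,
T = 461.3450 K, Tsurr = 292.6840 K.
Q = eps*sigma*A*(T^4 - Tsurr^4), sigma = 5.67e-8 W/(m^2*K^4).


T^4 = 4.5301e+10
Tsurr^4 = 7.3383e+09
Q = 0.3370 * 5.67e-8 * 2.2130 * 3.7962e+10 = 1605.2622 W

1605.2622 W


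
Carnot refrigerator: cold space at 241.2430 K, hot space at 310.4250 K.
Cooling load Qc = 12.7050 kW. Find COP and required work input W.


COP = 241.2430 / 69.1820 = 3.4871
W = 12.7050 / 3.4871 = 3.6435 kW

COP = 3.4871, W = 3.6435 kW


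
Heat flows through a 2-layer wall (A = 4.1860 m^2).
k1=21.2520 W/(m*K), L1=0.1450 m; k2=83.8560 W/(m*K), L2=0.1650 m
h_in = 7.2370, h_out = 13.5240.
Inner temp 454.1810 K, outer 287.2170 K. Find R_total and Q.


R_conv_in = 1/(7.2370*4.1860) = 0.0330
R_1 = 0.1450/(21.2520*4.1860) = 0.0016
R_2 = 0.1650/(83.8560*4.1860) = 0.0005
R_conv_out = 1/(13.5240*4.1860) = 0.0177
R_total = 0.0528 K/W
Q = 166.9640 / 0.0528 = 3163.7548 W

R_total = 0.0528 K/W, Q = 3163.7548 W
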